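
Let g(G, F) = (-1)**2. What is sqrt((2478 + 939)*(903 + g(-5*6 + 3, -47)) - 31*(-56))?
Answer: 4*sqrt(193169) ≈ 1758.0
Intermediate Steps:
g(G, F) = 1
sqrt((2478 + 939)*(903 + g(-5*6 + 3, -47)) - 31*(-56)) = sqrt((2478 + 939)*(903 + 1) - 31*(-56)) = sqrt(3417*904 + 1736) = sqrt(3088968 + 1736) = sqrt(3090704) = 4*sqrt(193169)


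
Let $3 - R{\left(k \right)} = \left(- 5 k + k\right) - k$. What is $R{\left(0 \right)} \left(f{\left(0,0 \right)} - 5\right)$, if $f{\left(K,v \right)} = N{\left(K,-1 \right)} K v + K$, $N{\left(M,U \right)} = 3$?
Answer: $-15$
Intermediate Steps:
$R{\left(k \right)} = 3 + 5 k$ ($R{\left(k \right)} = 3 - \left(\left(- 5 k + k\right) - k\right) = 3 - \left(- 4 k - k\right) = 3 - - 5 k = 3 + 5 k$)
$f{\left(K,v \right)} = K + 3 K v$ ($f{\left(K,v \right)} = 3 K v + K = K + 3 K v$)
$R{\left(0 \right)} \left(f{\left(0,0 \right)} - 5\right) = \left(3 + 5 \cdot 0\right) \left(0 \left(1 + 3 \cdot 0\right) - 5\right) = \left(3 + 0\right) \left(0 \left(1 + 0\right) - 5\right) = 3 \left(0 \cdot 1 - 5\right) = 3 \left(0 - 5\right) = 3 \left(-5\right) = -15$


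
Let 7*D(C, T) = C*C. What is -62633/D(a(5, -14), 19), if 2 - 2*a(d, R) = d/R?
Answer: -343729904/1089 ≈ -3.1564e+5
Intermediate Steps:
a(d, R) = 1 - d/(2*R)
D(C, T) = C**2/7 (D(C, T) = (C*C)/7 = C**2/7)
-62633/D(a(5, -14), 19) = -62633*1372/(-14 - 1/2*5)**2 = -62633*1372/(-14 - 5/2)**2 = -62633/((-1/14*(-33/2))**2/7) = -62633/((33/28)**2/7) = -62633/((1/7)*(1089/784)) = -62633/1089/5488 = -62633*5488/1089 = -343729904/1089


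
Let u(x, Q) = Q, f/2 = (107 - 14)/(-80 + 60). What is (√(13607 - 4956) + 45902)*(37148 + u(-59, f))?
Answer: 8523703037/5 + 371387*√8651/10 ≈ 1.7082e+9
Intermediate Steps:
f = -93/10 (f = 2*((107 - 14)/(-80 + 60)) = 2*(93/(-20)) = 2*(93*(-1/20)) = 2*(-93/20) = -93/10 ≈ -9.3000)
(√(13607 - 4956) + 45902)*(37148 + u(-59, f)) = (√(13607 - 4956) + 45902)*(37148 - 93/10) = (√8651 + 45902)*(371387/10) = (45902 + √8651)*(371387/10) = 8523703037/5 + 371387*√8651/10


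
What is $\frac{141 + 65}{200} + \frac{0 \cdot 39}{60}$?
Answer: $\frac{103}{100} \approx 1.03$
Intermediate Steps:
$\frac{141 + 65}{200} + \frac{0 \cdot 39}{60} = 206 \cdot \frac{1}{200} + 0 \cdot \frac{1}{60} = \frac{103}{100} + 0 = \frac{103}{100}$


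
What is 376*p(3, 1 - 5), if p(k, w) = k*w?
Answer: -4512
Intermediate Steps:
376*p(3, 1 - 5) = 376*(3*(1 - 5)) = 376*(3*(-4)) = 376*(-12) = -4512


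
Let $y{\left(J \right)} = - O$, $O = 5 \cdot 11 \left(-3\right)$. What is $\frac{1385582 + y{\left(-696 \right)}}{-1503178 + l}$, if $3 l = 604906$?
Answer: $- \frac{4157241}{3904628} \approx -1.0647$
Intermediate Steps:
$l = \frac{604906}{3}$ ($l = \frac{1}{3} \cdot 604906 = \frac{604906}{3} \approx 2.0164 \cdot 10^{5}$)
$O = -165$ ($O = 55 \left(-3\right) = -165$)
$y{\left(J \right)} = 165$ ($y{\left(J \right)} = \left(-1\right) \left(-165\right) = 165$)
$\frac{1385582 + y{\left(-696 \right)}}{-1503178 + l} = \frac{1385582 + 165}{-1503178 + \frac{604906}{3}} = \frac{1385747}{- \frac{3904628}{3}} = 1385747 \left(- \frac{3}{3904628}\right) = - \frac{4157241}{3904628}$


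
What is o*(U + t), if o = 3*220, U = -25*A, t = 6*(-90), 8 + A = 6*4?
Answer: -620400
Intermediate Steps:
A = 16 (A = -8 + 6*4 = -8 + 24 = 16)
t = -540
U = -400 (U = -25*16 = -400)
o = 660
o*(U + t) = 660*(-400 - 540) = 660*(-940) = -620400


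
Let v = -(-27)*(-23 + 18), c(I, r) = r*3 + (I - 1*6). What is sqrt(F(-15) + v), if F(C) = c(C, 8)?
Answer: 2*I*sqrt(33) ≈ 11.489*I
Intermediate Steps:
c(I, r) = -6 + I + 3*r (c(I, r) = 3*r + (I - 6) = 3*r + (-6 + I) = -6 + I + 3*r)
v = -135 (v = -(-27)*(-5) = -1*135 = -135)
F(C) = 18 + C (F(C) = -6 + C + 3*8 = -6 + C + 24 = 18 + C)
sqrt(F(-15) + v) = sqrt((18 - 15) - 135) = sqrt(3 - 135) = sqrt(-132) = 2*I*sqrt(33)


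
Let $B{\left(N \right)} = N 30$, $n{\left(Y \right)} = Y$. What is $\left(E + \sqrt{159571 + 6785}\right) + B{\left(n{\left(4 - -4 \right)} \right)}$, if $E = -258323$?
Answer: $-258083 + 6 \sqrt{4621} \approx -2.5768 \cdot 10^{5}$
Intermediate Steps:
$B{\left(N \right)} = 30 N$
$\left(E + \sqrt{159571 + 6785}\right) + B{\left(n{\left(4 - -4 \right)} \right)} = \left(-258323 + \sqrt{159571 + 6785}\right) + 30 \left(4 - -4\right) = \left(-258323 + \sqrt{166356}\right) + 30 \left(4 + 4\right) = \left(-258323 + 6 \sqrt{4621}\right) + 30 \cdot 8 = \left(-258323 + 6 \sqrt{4621}\right) + 240 = -258083 + 6 \sqrt{4621}$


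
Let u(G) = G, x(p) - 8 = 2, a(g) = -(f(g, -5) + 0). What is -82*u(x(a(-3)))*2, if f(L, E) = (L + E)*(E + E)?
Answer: -1640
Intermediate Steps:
f(L, E) = 2*E*(E + L) (f(L, E) = (E + L)*(2*E) = 2*E*(E + L))
a(g) = -50 + 10*g (a(g) = -(2*(-5)*(-5 + g) + 0) = -((50 - 10*g) + 0) = -(50 - 10*g) = -50 + 10*g)
x(p) = 10 (x(p) = 8 + 2 = 10)
-82*u(x(a(-3)))*2 = -82*10*2 = -820*2 = -1640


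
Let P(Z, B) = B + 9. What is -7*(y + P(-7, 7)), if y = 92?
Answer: -756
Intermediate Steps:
P(Z, B) = 9 + B
-7*(y + P(-7, 7)) = -7*(92 + (9 + 7)) = -7*(92 + 16) = -7*108 = -756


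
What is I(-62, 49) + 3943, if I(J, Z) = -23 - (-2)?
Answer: 3922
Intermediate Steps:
I(J, Z) = -21 (I(J, Z) = -23 - 1*(-2) = -23 + 2 = -21)
I(-62, 49) + 3943 = -21 + 3943 = 3922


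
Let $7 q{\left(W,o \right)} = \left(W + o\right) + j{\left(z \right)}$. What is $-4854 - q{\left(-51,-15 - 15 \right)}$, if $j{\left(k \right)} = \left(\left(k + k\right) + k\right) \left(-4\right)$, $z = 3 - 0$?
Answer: $- \frac{33861}{7} \approx -4837.3$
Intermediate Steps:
$z = 3$ ($z = 3 + 0 = 3$)
$j{\left(k \right)} = - 12 k$ ($j{\left(k \right)} = \left(2 k + k\right) \left(-4\right) = 3 k \left(-4\right) = - 12 k$)
$q{\left(W,o \right)} = - \frac{36}{7} + \frac{W}{7} + \frac{o}{7}$ ($q{\left(W,o \right)} = \frac{\left(W + o\right) - 36}{7} = \frac{-36 + W + o}{7} = - \frac{36}{7} + \frac{W}{7} + \frac{o}{7}$)
$-4854 - q{\left(-51,-15 - 15 \right)} = -4854 - \left(- \frac{36}{7} + \frac{1}{7} \left(-51\right) + \frac{-15 - 15}{7}\right) = -4854 - \left(- \frac{36}{7} - \frac{51}{7} + \frac{-15 - 15}{7}\right) = -4854 - \left(- \frac{36}{7} - \frac{51}{7} + \frac{1}{7} \left(-30\right)\right) = -4854 - \left(- \frac{36}{7} - \frac{51}{7} - \frac{30}{7}\right) = -4854 - - \frac{117}{7} = -4854 + \frac{117}{7} = - \frac{33861}{7}$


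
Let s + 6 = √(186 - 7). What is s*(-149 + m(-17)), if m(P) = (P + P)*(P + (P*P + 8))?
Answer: 58014 - 9669*√179 ≈ -71348.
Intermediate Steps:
s = -6 + √179 (s = -6 + √(186 - 7) = -6 + √179 ≈ 7.3791)
m(P) = 2*P*(8 + P + P²) (m(P) = (2*P)*(P + (P² + 8)) = (2*P)*(P + (8 + P²)) = (2*P)*(8 + P + P²) = 2*P*(8 + P + P²))
s*(-149 + m(-17)) = (-6 + √179)*(-149 + 2*(-17)*(8 - 17 + (-17)²)) = (-6 + √179)*(-149 + 2*(-17)*(8 - 17 + 289)) = (-6 + √179)*(-149 + 2*(-17)*280) = (-6 + √179)*(-149 - 9520) = (-6 + √179)*(-9669) = 58014 - 9669*√179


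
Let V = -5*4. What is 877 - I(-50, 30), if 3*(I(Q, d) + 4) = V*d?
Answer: 1081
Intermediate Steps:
V = -20
I(Q, d) = -4 - 20*d/3 (I(Q, d) = -4 + (-20*d)/3 = -4 - 20*d/3)
877 - I(-50, 30) = 877 - (-4 - 20/3*30) = 877 - (-4 - 200) = 877 - 1*(-204) = 877 + 204 = 1081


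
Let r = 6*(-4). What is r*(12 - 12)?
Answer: 0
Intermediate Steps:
r = -24
r*(12 - 12) = -24*(12 - 12) = -24*0 = 0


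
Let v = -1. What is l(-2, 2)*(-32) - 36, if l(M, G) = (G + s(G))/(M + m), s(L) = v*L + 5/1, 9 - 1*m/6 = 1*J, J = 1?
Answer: -908/23 ≈ -39.478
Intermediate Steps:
m = 48 (m = 54 - 6 = 48)
s(L) = 5 - L (s(L) = -L + 5/1 = -L + 5*1 = -L + 5 = 5 - L)
l(M, G) = 5/(48 + M) (l(M, G) = (G + (5 - G))/(M + 48) = 5/(48 + M))
l(-2, 2)*(-32) - 36 = (5/(48 - 2))*(-32) - 36 = (5/46)*(-32) - 36 = -80/23 - 36 = -908/23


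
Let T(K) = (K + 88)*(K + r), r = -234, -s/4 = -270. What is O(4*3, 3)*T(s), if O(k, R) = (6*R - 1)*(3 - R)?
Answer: 0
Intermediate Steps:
s = 1080 (s = -4*(-270) = 1080)
T(K) = (-234 + K)*(88 + K) (T(K) = (K + 88)*(K - 234) = (88 + K)*(-234 + K) = (-234 + K)*(88 + K))
O(k, R) = (-1 + 6*R)*(3 - R)
O(4*3, 3)*T(s) = (-3 - 6*3² + 19*3)*(-20592 + 1080² - 146*1080) = (-3 - 6*9 + 57)*(-20592 + 1166400 - 157680) = (-3 - 54 + 57)*988128 = 0*988128 = 0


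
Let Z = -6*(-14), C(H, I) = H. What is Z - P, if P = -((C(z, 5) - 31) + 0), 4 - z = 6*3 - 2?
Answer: 41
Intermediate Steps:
z = -12 (z = 4 - (6*3 - 2) = 4 - (18 - 2) = 4 - 1*16 = 4 - 16 = -12)
Z = 84
P = 43 (P = -((-12 - 31) + 0) = -(-43 + 0) = -1*(-43) = 43)
Z - P = 84 - 1*43 = 84 - 43 = 41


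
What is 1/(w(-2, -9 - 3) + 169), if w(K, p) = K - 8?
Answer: 1/159 ≈ 0.0062893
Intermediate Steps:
w(K, p) = -8 + K
1/(w(-2, -9 - 3) + 169) = 1/((-8 - 2) + 169) = 1/(-10 + 169) = 1/159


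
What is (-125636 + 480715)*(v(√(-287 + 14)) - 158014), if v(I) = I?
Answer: -56107453106 + 355079*I*√273 ≈ -5.6107e+10 + 5.8669e+6*I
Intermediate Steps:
(-125636 + 480715)*(v(√(-287 + 14)) - 158014) = (-125636 + 480715)*(√(-287 + 14) - 158014) = 355079*(√(-273) - 158014) = 355079*(I*√273 - 158014) = 355079*(-158014 + I*√273) = -56107453106 + 355079*I*√273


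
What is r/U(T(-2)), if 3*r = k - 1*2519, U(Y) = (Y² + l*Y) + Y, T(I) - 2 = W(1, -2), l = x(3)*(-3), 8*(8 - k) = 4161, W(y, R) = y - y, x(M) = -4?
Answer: -8083/240 ≈ -33.679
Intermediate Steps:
W(y, R) = 0
k = -4097/8 (k = 8 - ⅛*4161 = 8 - 4161/8 = -4097/8 ≈ -512.13)
l = 12 (l = -4*(-3) = 12)
T(I) = 2 (T(I) = 2 + 0 = 2)
U(Y) = Y² + 13*Y (U(Y) = (Y² + 12*Y) + Y = Y² + 13*Y)
r = -8083/8 (r = (-4097/8 - 1*2519)/3 = (-4097/8 - 2519)/3 = (⅓)*(-24249/8) = -8083/8 ≈ -1010.4)
r/U(T(-2)) = -8083*1/(2*(13 + 2))/8 = -8083/(8*(2*15)) = -8083/8/30 = -8083/8*1/30 = -8083/240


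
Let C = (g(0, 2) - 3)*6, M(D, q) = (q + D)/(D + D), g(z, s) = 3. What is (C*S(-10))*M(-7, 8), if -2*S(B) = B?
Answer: 0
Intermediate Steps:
M(D, q) = (D + q)/(2*D) (M(D, q) = (D + q)/((2*D)) = (D + q)*(1/(2*D)) = (D + q)/(2*D))
S(B) = -B/2
C = 0 (C = (3 - 3)*6 = 0*6 = 0)
(C*S(-10))*M(-7, 8) = (0*(-½*(-10)))*((½)*(-7 + 8)/(-7)) = (0*5)*((½)*(-⅐)*1) = 0*(-1/14) = 0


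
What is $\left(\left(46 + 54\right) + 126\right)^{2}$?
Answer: $51076$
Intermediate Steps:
$\left(\left(46 + 54\right) + 126\right)^{2} = \left(100 + 126\right)^{2} = 226^{2} = 51076$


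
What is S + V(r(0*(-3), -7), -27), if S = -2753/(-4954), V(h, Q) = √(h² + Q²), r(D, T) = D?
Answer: 136511/4954 ≈ 27.556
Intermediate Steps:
V(h, Q) = √(Q² + h²)
S = 2753/4954 (S = -2753*(-1/4954) = 2753/4954 ≈ 0.55571)
S + V(r(0*(-3), -7), -27) = 2753/4954 + √((-27)² + (0*(-3))²) = 2753/4954 + √(729 + 0²) = 2753/4954 + √(729 + 0) = 2753/4954 + √729 = 2753/4954 + 27 = 136511/4954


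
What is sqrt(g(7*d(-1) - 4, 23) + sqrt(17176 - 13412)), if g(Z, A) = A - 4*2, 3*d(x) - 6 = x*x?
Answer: sqrt(15 + 2*sqrt(941)) ≈ 8.7379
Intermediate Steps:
d(x) = 2 + x**2/3 (d(x) = 2 + (x*x)/3 = 2 + x**2/3)
g(Z, A) = -8 + A (g(Z, A) = A - 8 = -8 + A)
sqrt(g(7*d(-1) - 4, 23) + sqrt(17176 - 13412)) = sqrt((-8 + 23) + sqrt(17176 - 13412)) = sqrt(15 + sqrt(3764)) = sqrt(15 + 2*sqrt(941))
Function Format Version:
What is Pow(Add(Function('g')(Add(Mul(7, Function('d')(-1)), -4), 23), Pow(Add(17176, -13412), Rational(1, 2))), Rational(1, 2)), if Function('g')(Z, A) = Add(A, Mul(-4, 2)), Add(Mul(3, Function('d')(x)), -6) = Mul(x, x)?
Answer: Pow(Add(15, Mul(2, Pow(941, Rational(1, 2)))), Rational(1, 2)) ≈ 8.7379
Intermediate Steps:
Function('d')(x) = Add(2, Mul(Rational(1, 3), Pow(x, 2))) (Function('d')(x) = Add(2, Mul(Rational(1, 3), Mul(x, x))) = Add(2, Mul(Rational(1, 3), Pow(x, 2))))
Function('g')(Z, A) = Add(-8, A) (Function('g')(Z, A) = Add(A, -8) = Add(-8, A))
Pow(Add(Function('g')(Add(Mul(7, Function('d')(-1)), -4), 23), Pow(Add(17176, -13412), Rational(1, 2))), Rational(1, 2)) = Pow(Add(Add(-8, 23), Pow(Add(17176, -13412), Rational(1, 2))), Rational(1, 2)) = Pow(Add(15, Pow(3764, Rational(1, 2))), Rational(1, 2)) = Pow(Add(15, Mul(2, Pow(941, Rational(1, 2)))), Rational(1, 2))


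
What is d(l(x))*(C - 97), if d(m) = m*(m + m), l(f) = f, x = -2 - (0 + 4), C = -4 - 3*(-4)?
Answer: -6408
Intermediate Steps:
C = 8 (C = -4 + 12 = 8)
x = -6 (x = -2 - 1*4 = -2 - 4 = -6)
d(m) = 2*m² (d(m) = m*(2*m) = 2*m²)
d(l(x))*(C - 97) = (2*(-6)²)*(8 - 97) = (2*36)*(-89) = 72*(-89) = -6408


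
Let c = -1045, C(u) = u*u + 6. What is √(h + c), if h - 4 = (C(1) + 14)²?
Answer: 10*I*√6 ≈ 24.495*I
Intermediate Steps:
C(u) = 6 + u² (C(u) = u² + 6 = 6 + u²)
h = 445 (h = 4 + ((6 + 1²) + 14)² = 4 + ((6 + 1) + 14)² = 4 + (7 + 14)² = 4 + 21² = 4 + 441 = 445)
√(h + c) = √(445 - 1045) = √(-600) = 10*I*√6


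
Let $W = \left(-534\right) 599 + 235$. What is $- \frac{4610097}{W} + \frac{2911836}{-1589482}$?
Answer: $\frac{139064198853}{11044515677} \approx 12.591$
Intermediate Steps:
$W = -319631$ ($W = -319866 + 235 = -319631$)
$- \frac{4610097}{W} + \frac{2911836}{-1589482} = - \frac{4610097}{-319631} + \frac{2911836}{-1589482} = \left(-4610097\right) \left(- \frac{1}{319631}\right) + 2911836 \left(- \frac{1}{1589482}\right) = \frac{200439}{13897} - \frac{1455918}{794741} = \frac{139064198853}{11044515677}$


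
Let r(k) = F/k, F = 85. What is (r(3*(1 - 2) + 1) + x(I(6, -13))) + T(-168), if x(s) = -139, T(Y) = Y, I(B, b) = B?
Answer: -699/2 ≈ -349.50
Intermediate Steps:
r(k) = 85/k
(r(3*(1 - 2) + 1) + x(I(6, -13))) + T(-168) = (85/(3*(1 - 2) + 1) - 139) - 168 = (85/(3*(-1) + 1) - 139) - 168 = (85/(-3 + 1) - 139) - 168 = (85/(-2) - 139) - 168 = (85*(-½) - 139) - 168 = (-85/2 - 139) - 168 = -363/2 - 168 = -699/2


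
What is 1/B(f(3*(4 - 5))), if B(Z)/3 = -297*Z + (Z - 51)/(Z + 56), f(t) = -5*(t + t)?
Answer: -86/2298843 ≈ -3.7410e-5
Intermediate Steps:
f(t) = -10*t
B(Z) = -891*Z + 3*(-51 + Z)/(56 + Z) (B(Z) = 3*(-297*Z + (Z - 51)/(Z + 56)) = 3*(-297*Z + (-51 + Z)/(56 + Z)) = -891*Z + 3*(-51 + Z)/(56 + Z))
1/B(f(3*(4 - 5))) = 1/(3*(-51 - (-166310)*3*(4 - 5) - 297*900*(4 - 5)**2)/(56 - 30*(4 - 5))) = 1/(3*(-51 - (-166310)*3*(-1) - 297*(-30*(-1))**2)/(56 - 30*(-1))) = 1/(3*(-51 - (-166310)*(-3) - 297*(-10*(-3))**2)/(56 - 10*(-3))) = 1/(3*(-51 - 16631*30 - 297*30**2)/(56 + 30)) = 1/(3*(-51 - 498930 - 297*900)/86) = 1/(3*(1/86)*(-51 - 498930 - 267300)) = 1/(3*(1/86)*(-766281)) = 1/(-2298843/86) = -86/2298843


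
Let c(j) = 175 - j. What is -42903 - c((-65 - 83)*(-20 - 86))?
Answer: -27390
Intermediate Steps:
-42903 - c((-65 - 83)*(-20 - 86)) = -42903 - (175 - (-65 - 83)*(-20 - 86)) = -42903 - (175 - (-148)*(-106)) = -42903 - (175 - 1*15688) = -42903 - (175 - 15688) = -42903 - 1*(-15513) = -42903 + 15513 = -27390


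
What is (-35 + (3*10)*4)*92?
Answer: 7820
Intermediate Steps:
(-35 + (3*10)*4)*92 = (-35 + 30*4)*92 = (-35 + 120)*92 = 85*92 = 7820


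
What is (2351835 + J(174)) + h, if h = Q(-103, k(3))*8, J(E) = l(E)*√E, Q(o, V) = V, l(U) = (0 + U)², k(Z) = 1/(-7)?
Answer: 16462837/7 + 30276*√174 ≈ 2.7512e+6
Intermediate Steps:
k(Z) = -⅐
l(U) = U²
J(E) = E^(5/2) (J(E) = E²*√E = E^(5/2))
h = -8/7 (h = -⅐*8 = -8/7 ≈ -1.1429)
(2351835 + J(174)) + h = (2351835 + 174^(5/2)) - 8/7 = (2351835 + 30276*√174) - 8/7 = 16462837/7 + 30276*√174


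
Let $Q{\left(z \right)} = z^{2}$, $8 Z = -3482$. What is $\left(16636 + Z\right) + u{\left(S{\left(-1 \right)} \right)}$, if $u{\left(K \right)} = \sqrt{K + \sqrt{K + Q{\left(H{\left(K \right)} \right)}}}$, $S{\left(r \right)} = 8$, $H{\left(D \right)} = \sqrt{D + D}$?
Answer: $\frac{64803}{4} + \sqrt{8 + 2 \sqrt{6}} \approx 16204.0$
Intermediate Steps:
$Z = - \frac{1741}{4}$ ($Z = \frac{1}{8} \left(-3482\right) = - \frac{1741}{4} \approx -435.25$)
$H{\left(D \right)} = \sqrt{2} \sqrt{D}$ ($H{\left(D \right)} = \sqrt{2 D} = \sqrt{2} \sqrt{D}$)
$u{\left(K \right)} = \sqrt{K + \sqrt{3} \sqrt{K}}$ ($u{\left(K \right)} = \sqrt{K + \sqrt{K + \left(\sqrt{2} \sqrt{K}\right)^{2}}} = \sqrt{K + \sqrt{K + 2 K}} = \sqrt{K + \sqrt{3 K}} = \sqrt{K + \sqrt{3} \sqrt{K}}$)
$\left(16636 + Z\right) + u{\left(S{\left(-1 \right)} \right)} = \left(16636 - \frac{1741}{4}\right) + \sqrt{8 + \sqrt{3} \sqrt{8}} = \frac{64803}{4} + \sqrt{8 + \sqrt{3} \cdot 2 \sqrt{2}} = \frac{64803}{4} + \sqrt{8 + 2 \sqrt{6}}$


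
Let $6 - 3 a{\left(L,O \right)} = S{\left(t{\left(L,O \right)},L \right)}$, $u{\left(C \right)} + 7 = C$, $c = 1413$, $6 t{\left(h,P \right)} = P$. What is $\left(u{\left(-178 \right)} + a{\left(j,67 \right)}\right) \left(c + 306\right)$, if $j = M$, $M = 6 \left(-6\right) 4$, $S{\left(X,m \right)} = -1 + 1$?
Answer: $-314577$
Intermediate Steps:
$t{\left(h,P \right)} = \frac{P}{6}$
$S{\left(X,m \right)} = 0$
$M = -144$ ($M = \left(-36\right) 4 = -144$)
$u{\left(C \right)} = -7 + C$
$j = -144$
$a{\left(L,O \right)} = 2$ ($a{\left(L,O \right)} = 2 - 0 = 2 + 0 = 2$)
$\left(u{\left(-178 \right)} + a{\left(j,67 \right)}\right) \left(c + 306\right) = \left(\left(-7 - 178\right) + 2\right) \left(1413 + 306\right) = \left(-185 + 2\right) 1719 = \left(-183\right) 1719 = -314577$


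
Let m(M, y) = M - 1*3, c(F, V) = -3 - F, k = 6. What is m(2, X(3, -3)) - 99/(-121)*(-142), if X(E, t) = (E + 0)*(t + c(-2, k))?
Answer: -1289/11 ≈ -117.18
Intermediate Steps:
X(E, t) = E*(-1 + t) (X(E, t) = (E + 0)*(t + (-3 - 1*(-2))) = E*(t + (-3 + 2)) = E*(t - 1) = E*(-1 + t))
m(M, y) = -3 + M (m(M, y) = M - 3 = -3 + M)
m(2, X(3, -3)) - 99/(-121)*(-142) = (-3 + 2) - 99/(-121)*(-142) = -1 - 99*(-1/121)*(-142) = -1 + (9/11)*(-142) = -1 - 1278/11 = -1289/11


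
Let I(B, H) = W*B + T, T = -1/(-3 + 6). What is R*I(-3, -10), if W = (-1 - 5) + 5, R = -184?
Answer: -1472/3 ≈ -490.67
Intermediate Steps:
T = -1/3 ≈ -0.33333
W = -1 (W = -6 + 5 = -1)
I(B, H) = -1/3 - B (I(B, H) = -B - 1/3 = -1/3 - B)
R*I(-3, -10) = -184*(-1/3 - 1*(-3)) = -184*(-1/3 + 3) = -184*8/3 = -1472/3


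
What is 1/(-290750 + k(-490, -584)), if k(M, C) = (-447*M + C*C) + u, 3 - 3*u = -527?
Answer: 3/808538 ≈ 3.7104e-6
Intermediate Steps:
u = 530/3 (u = 1 - ⅓*(-527) = 1 + 527/3 = 530/3 ≈ 176.67)
k(M, C) = 530/3 + C² - 447*M (k(M, C) = (-447*M + C*C) + 530/3 = (-447*M + C²) + 530/3 = (C² - 447*M) + 530/3 = 530/3 + C² - 447*M)
1/(-290750 + k(-490, -584)) = 1/(-290750 + (530/3 + (-584)² - 447*(-490))) = 1/(-290750 + (530/3 + 341056 + 219030)) = 1/(-290750 + 1680788/3) = 1/(808538/3) = 3/808538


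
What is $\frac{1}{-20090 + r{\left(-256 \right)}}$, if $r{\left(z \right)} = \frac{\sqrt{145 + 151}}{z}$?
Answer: $- \frac{164577280}{3306357555163} + \frac{64 \sqrt{74}}{3306357555163} \approx -4.9776 \cdot 10^{-5}$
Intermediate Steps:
$r{\left(z \right)} = \frac{2 \sqrt{74}}{z}$ ($r{\left(z \right)} = \frac{\sqrt{296}}{z} = \frac{2 \sqrt{74}}{z}$)
$\frac{1}{-20090 + r{\left(-256 \right)}} = \frac{1}{-20090 + \frac{2 \sqrt{74}}{-256}} = \frac{1}{-20090 + 2 \sqrt{74} \left(- \frac{1}{256}\right)} = \frac{1}{-20090 - \frac{\sqrt{74}}{128}}$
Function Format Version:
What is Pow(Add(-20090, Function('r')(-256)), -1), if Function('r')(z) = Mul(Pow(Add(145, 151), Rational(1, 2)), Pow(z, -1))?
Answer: Add(Rational(-164577280, 3306357555163), Mul(Rational(64, 3306357555163), Pow(74, Rational(1, 2)))) ≈ -4.9776e-5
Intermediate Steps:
Function('r')(z) = Mul(2, Pow(74, Rational(1, 2)), Pow(z, -1)) (Function('r')(z) = Mul(Pow(296, Rational(1, 2)), Pow(z, -1)) = Mul(Mul(2, Pow(74, Rational(1, 2))), Pow(z, -1)) = Mul(2, Pow(74, Rational(1, 2)), Pow(z, -1)))
Pow(Add(-20090, Function('r')(-256)), -1) = Pow(Add(-20090, Mul(2, Pow(74, Rational(1, 2)), Pow(-256, -1))), -1) = Pow(Add(-20090, Mul(2, Pow(74, Rational(1, 2)), Rational(-1, 256))), -1) = Pow(Add(-20090, Mul(Rational(-1, 128), Pow(74, Rational(1, 2)))), -1)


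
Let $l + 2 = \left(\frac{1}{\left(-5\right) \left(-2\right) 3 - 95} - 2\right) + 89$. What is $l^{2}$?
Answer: $\frac{30514576}{4225} \approx 7222.4$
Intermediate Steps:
$l = \frac{5524}{65}$ ($l = -2 + \left(\left(\frac{1}{\left(-5\right) \left(-2\right) 3 - 95} - 2\right) + 89\right) = -2 + \left(\left(\frac{1}{10 \cdot 3 - 95} - 2\right) + 89\right) = -2 + \left(\left(\frac{1}{30 - 95} - 2\right) + 89\right) = -2 + \left(\left(\frac{1}{-65} - 2\right) + 89\right) = -2 + \left(\left(- \frac{1}{65} - 2\right) + 89\right) = -2 + \left(- \frac{131}{65} + 89\right) = -2 + \frac{5654}{65} = \frac{5524}{65} \approx 84.985$)
$l^{2} = \left(\frac{5524}{65}\right)^{2} = \frac{30514576}{4225}$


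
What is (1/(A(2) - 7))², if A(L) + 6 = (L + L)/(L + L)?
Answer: 1/144 ≈ 0.0069444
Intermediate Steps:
A(L) = -5 (A(L) = -6 + (L + L)/(L + L) = -6 + (2*L)/((2*L)) = -6 + (2*L)*(1/(2*L)) = -6 + 1 = -5)
(1/(A(2) - 7))² = (1/(-5 - 7))² = (1/(-12))² = (-1/12)² = 1/144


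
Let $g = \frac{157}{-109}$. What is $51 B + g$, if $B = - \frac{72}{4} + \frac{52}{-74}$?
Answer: $- \frac{3852637}{4033} \approx -955.28$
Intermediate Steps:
$g = - \frac{157}{109}$ ($g = 157 \left(- \frac{1}{109}\right) = - \frac{157}{109} \approx -1.4404$)
$B = - \frac{692}{37}$ ($B = \left(-72\right) \frac{1}{4} + 52 \left(- \frac{1}{74}\right) = -18 - \frac{26}{37} = - \frac{692}{37} \approx -18.703$)
$51 B + g = 51 \left(- \frac{692}{37}\right) - \frac{157}{109} = - \frac{35292}{37} - \frac{157}{109} = - \frac{3852637}{4033}$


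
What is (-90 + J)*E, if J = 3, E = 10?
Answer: -870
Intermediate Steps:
(-90 + J)*E = (-90 + 3)*10 = -87*10 = -870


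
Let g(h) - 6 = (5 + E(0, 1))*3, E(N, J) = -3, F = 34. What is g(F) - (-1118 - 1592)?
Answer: 2722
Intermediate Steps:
g(h) = 12 (g(h) = 6 + (5 - 3)*3 = 6 + 2*3 = 6 + 6 = 12)
g(F) - (-1118 - 1592) = 12 - (-1118 - 1592) = 12 - 1*(-2710) = 12 + 2710 = 2722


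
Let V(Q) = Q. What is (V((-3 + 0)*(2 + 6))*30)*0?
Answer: 0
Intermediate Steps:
(V((-3 + 0)*(2 + 6))*30)*0 = (((-3 + 0)*(2 + 6))*30)*0 = (-3*8*30)*0 = -24*30*0 = -720*0 = 0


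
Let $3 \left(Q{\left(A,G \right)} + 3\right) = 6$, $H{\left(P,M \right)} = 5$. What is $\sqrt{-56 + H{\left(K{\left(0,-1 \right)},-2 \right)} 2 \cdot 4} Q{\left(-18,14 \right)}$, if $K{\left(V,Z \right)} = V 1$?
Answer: $- 4 i \approx - 4.0 i$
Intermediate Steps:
$K{\left(V,Z \right)} = V$
$Q{\left(A,G \right)} = -1$ ($Q{\left(A,G \right)} = -3 + \frac{1}{3} \cdot 6 = -3 + 2 = -1$)
$\sqrt{-56 + H{\left(K{\left(0,-1 \right)},-2 \right)} 2 \cdot 4} Q{\left(-18,14 \right)} = \sqrt{-56 + 5 \cdot 2 \cdot 4} \left(-1\right) = \sqrt{-56 + 10 \cdot 4} \left(-1\right) = \sqrt{-56 + 40} \left(-1\right) = \sqrt{-16} \left(-1\right) = 4 i \left(-1\right) = - 4 i$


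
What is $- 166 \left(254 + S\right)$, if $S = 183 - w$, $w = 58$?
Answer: $-62914$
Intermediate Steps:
$S = 125$ ($S = 183 - 58 = 125$)
$- 166 \left(254 + S\right) = - 166 \left(254 + 125\right) = \left(-166\right) 379 = -62914$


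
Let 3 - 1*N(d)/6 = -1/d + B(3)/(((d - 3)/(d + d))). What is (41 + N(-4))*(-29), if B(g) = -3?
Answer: -31697/14 ≈ -2264.1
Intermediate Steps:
N(d) = 18 + 6/d + 36*d/(-3 + d) (N(d) = 18 - 6*(-1/d - 3*(d + d)/(d - 3)) = 18 - 6*(-1/d - 3*2*d/(-3 + d)) = 18 - 6*(-1/d - 6*d/(-3 + d)) = 18 + (6/d + 36*d/(-3 + d)) = 18 + 6/d + 36*d/(-3 + d))
(41 + N(-4))*(-29) = (41 + 6*(-3 - 8*(-4) + 9*(-4)**2)/(-4*(-3 - 4)))*(-29) = (41 + 6*(-1/4)*(-3 + 32 + 9*16)/(-7))*(-29) = (41 + 6*(-1/4)*(-1/7)*(-3 + 32 + 144))*(-29) = (41 + 6*(-1/4)*(-1/7)*173)*(-29) = (41 + 519/14)*(-29) = (1093/14)*(-29) = -31697/14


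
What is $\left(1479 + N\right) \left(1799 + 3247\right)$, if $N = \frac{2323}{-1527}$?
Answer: $\frac{3794777020}{509} \approx 7.4554 \cdot 10^{6}$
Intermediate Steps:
$N = - \frac{2323}{1527}$ ($N = 2323 \left(- \frac{1}{1527}\right) = - \frac{2323}{1527} \approx -1.5213$)
$\left(1479 + N\right) \left(1799 + 3247\right) = \left(1479 - \frac{2323}{1527}\right) \left(1799 + 3247\right) = \frac{2256110}{1527} \cdot 5046 = \frac{3794777020}{509}$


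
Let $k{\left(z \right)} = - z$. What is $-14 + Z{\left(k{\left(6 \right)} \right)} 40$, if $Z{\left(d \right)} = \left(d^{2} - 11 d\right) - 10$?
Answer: $3666$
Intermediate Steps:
$Z{\left(d \right)} = -10 + d^{2} - 11 d$
$-14 + Z{\left(k{\left(6 \right)} \right)} 40 = -14 + \left(-10 + \left(\left(-1\right) 6\right)^{2} - 11 \left(\left(-1\right) 6\right)\right) 40 = -14 + \left(-10 + \left(-6\right)^{2} - -66\right) 40 = -14 + \left(-10 + 36 + 66\right) 40 = -14 + 92 \cdot 40 = -14 + 3680 = 3666$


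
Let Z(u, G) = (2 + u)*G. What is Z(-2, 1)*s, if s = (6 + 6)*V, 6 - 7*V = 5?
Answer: 0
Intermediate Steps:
V = 1/7 (V = 6/7 - 1/7*5 = 6/7 - 5/7 = 1/7 ≈ 0.14286)
Z(u, G) = G*(2 + u)
s = 12/7 (s = (6 + 6)*(1/7) = 12*(1/7) = 12/7 ≈ 1.7143)
Z(-2, 1)*s = (1*(2 - 2))*(12/7) = (1*0)*(12/7) = 0*(12/7) = 0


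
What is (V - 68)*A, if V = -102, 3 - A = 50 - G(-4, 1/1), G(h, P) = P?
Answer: 7820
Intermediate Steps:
A = -46 (A = 3 - (50 - 1/1) = 3 - (50 - 1*1) = 3 - (50 - 1) = 3 - 1*49 = 3 - 49 = -46)
(V - 68)*A = (-102 - 68)*(-46) = -170*(-46) = 7820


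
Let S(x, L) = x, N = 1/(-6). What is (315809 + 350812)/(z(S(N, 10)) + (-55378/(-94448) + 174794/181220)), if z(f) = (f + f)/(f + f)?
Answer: 4935032907480/18884261 ≈ 2.6133e+5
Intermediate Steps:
N = -⅙ ≈ -0.16667
z(f) = 1 (z(f) = (2*f)/((2*f)) = (2*f)*(1/(2*f)) = 1)
(315809 + 350812)/(z(S(N, 10)) + (-55378/(-94448) + 174794/181220)) = (315809 + 350812)/(1 + (-55378/(-94448) + 174794/181220)) = 666621/(1 + (-55378*(-1/94448) + 174794*(1/181220))) = 666621/(1 + (27689/47224 + 5141/5330)) = 666621/(1 + 195180477/125851960) = 666621/(321032437/125851960) = 666621*(125851960/321032437) = 4935032907480/18884261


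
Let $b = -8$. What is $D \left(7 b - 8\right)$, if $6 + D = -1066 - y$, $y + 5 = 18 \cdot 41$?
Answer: $115520$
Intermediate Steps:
$y = 733$ ($y = -5 + 18 \cdot 41 = -5 + 738 = 733$)
$D = -1805$ ($D = -6 - 1799 = -1805$)
$D \left(7 b - 8\right) = - 1805 \left(7 \left(-8\right) - 8\right) = - 1805 \left(-56 - 8\right) = \left(-1805\right) \left(-64\right) = 115520$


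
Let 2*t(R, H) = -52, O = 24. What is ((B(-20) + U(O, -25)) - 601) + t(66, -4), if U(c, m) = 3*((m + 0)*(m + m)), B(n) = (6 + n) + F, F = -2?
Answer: 3107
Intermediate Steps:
B(n) = 4 + n (B(n) = (6 + n) - 2 = 4 + n)
t(R, H) = -26 (t(R, H) = (1/2)*(-52) = -26)
U(c, m) = 6*m**2 (U(c, m) = 3*(m*(2*m)) = 3*(2*m**2) = 6*m**2)
((B(-20) + U(O, -25)) - 601) + t(66, -4) = (((4 - 20) + 6*(-25)**2) - 601) - 26 = ((-16 + 6*625) - 601) - 26 = ((-16 + 3750) - 601) - 26 = (3734 - 601) - 26 = 3133 - 26 = 3107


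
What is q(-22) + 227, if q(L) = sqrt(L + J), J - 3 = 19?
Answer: 227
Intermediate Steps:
J = 22 (J = 3 + 19 = 22)
q(L) = sqrt(22 + L) (q(L) = sqrt(L + 22) = sqrt(22 + L))
q(-22) + 227 = sqrt(22 - 22) + 227 = sqrt(0) + 227 = 0 + 227 = 227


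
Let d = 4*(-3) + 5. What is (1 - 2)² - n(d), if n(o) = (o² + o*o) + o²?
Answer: -146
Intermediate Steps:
d = -7 (d = -12 + 5 = -7)
n(o) = 3*o² (n(o) = (o² + o²) + o² = 2*o² + o² = 3*o²)
(1 - 2)² - n(d) = (1 - 2)² - 3*(-7)² = (-1)² - 3*49 = 1 - 1*147 = 1 - 147 = -146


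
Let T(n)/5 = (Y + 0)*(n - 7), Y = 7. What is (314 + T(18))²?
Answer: 488601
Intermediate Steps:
T(n) = -245 + 35*n (T(n) = 5*((7 + 0)*(n - 7)) = 5*(7*(-7 + n)) = 5*(-49 + 7*n) = -245 + 35*n)
(314 + T(18))² = (314 + (-245 + 35*18))² = (314 + (-245 + 630))² = (314 + 385)² = 699² = 488601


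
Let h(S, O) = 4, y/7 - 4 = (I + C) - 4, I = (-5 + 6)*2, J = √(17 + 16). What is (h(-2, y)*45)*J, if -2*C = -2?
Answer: 180*√33 ≈ 1034.0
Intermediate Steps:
C = 1 (C = -½*(-2) = 1)
J = √33 ≈ 5.7446
I = 2 (I = 1*2 = 2)
y = 21 (y = 28 + 7*((2 + 1) - 4) = 28 + 7*(3 - 4) = 28 + 7*(-1) = 28 - 7 = 21)
(h(-2, y)*45)*J = (4*45)*√33 = 180*√33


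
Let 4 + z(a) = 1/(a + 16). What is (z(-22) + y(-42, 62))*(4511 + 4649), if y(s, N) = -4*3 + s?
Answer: -1598420/3 ≈ -5.3281e+5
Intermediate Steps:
y(s, N) = -12 + s
z(a) = -4 + 1/(16 + a) (z(a) = -4 + 1/(a + 16) = -4 + 1/(16 + a))
(z(-22) + y(-42, 62))*(4511 + 4649) = ((-63 - 4*(-22))/(16 - 22) + (-12 - 42))*(4511 + 4649) = ((-63 + 88)/(-6) - 54)*9160 = (-⅙*25 - 54)*9160 = (-25/6 - 54)*9160 = -349/6*9160 = -1598420/3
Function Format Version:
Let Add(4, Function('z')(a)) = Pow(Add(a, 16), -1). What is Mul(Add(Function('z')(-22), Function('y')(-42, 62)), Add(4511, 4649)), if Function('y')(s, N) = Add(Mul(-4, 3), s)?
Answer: Rational(-1598420, 3) ≈ -5.3281e+5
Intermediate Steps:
Function('y')(s, N) = Add(-12, s)
Function('z')(a) = Add(-4, Pow(Add(16, a), -1)) (Function('z')(a) = Add(-4, Pow(Add(a, 16), -1)) = Add(-4, Pow(Add(16, a), -1)))
Mul(Add(Function('z')(-22), Function('y')(-42, 62)), Add(4511, 4649)) = Mul(Add(Mul(Pow(Add(16, -22), -1), Add(-63, Mul(-4, -22))), Add(-12, -42)), Add(4511, 4649)) = Mul(Add(Mul(Pow(-6, -1), Add(-63, 88)), -54), 9160) = Mul(Add(Mul(Rational(-1, 6), 25), -54), 9160) = Mul(Add(Rational(-25, 6), -54), 9160) = Mul(Rational(-349, 6), 9160) = Rational(-1598420, 3)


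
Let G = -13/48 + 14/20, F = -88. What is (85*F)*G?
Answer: -19261/6 ≈ -3210.2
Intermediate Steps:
G = 103/240 (G = -13*1/48 + 14*(1/20) = -13/48 + 7/10 = 103/240 ≈ 0.42917)
(85*F)*G = (85*(-88))*(103/240) = -7480*103/240 = -19261/6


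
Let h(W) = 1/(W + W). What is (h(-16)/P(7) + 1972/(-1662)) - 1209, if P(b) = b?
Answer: -225269791/186144 ≈ -1210.2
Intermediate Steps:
h(W) = 1/(2*W)
(h(-16)/P(7) + 1972/(-1662)) - 1209 = (((1/2)/(-16))/7 + 1972/(-1662)) - 1209 = (((1/2)*(-1/16))*(1/7) + 1972*(-1/1662)) - 1209 = (-1/32*1/7 - 986/831) - 1209 = (-1/224 - 986/831) - 1209 = -221695/186144 - 1209 = -225269791/186144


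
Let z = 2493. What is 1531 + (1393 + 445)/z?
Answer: 3818621/2493 ≈ 1531.7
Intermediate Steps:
1531 + (1393 + 445)/z = 1531 + (1393 + 445)/2493 = 1531 + 1838*(1/2493) = 1531 + 1838/2493 = 3818621/2493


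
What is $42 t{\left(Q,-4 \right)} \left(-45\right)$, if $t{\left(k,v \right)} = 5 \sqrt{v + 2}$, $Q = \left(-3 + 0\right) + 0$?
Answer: $- 9450 i \sqrt{2} \approx - 13364.0 i$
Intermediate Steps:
$Q = -3$ ($Q = -3 + 0 = -3$)
$t{\left(k,v \right)} = 5 \sqrt{2 + v}$
$42 t{\left(Q,-4 \right)} \left(-45\right) = 42 \cdot 5 \sqrt{2 - 4} \left(-45\right) = 42 \cdot 5 \sqrt{-2} \left(-45\right) = 42 \cdot 5 i \sqrt{2} \left(-45\right) = 210 i \sqrt{2} \left(-45\right) = - 9450 i \sqrt{2}$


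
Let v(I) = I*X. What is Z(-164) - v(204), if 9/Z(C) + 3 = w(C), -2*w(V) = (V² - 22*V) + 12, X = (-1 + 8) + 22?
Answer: -30094695/5087 ≈ -5916.0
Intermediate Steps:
X = 29 (X = 7 + 22 = 29)
w(V) = -6 + 11*V - V²/2 (w(V) = -((V² - 22*V) + 12)/2 = -(12 + V² - 22*V)/2 = -6 + 11*V - V²/2)
v(I) = 29*I (v(I) = I*29 = 29*I)
Z(C) = 9/(-9 + 11*C - C²/2) (Z(C) = 9/(-3 + (-6 + 11*C - C²/2)) = 9/(-9 + 11*C - C²/2))
Z(-164) - v(204) = -18/(18 + (-164)² - 22*(-164)) - 29*204 = -18/(18 + 26896 + 3608) - 1*5916 = -18/30522 - 5916 = -18*1/30522 - 5916 = -3/5087 - 5916 = -30094695/5087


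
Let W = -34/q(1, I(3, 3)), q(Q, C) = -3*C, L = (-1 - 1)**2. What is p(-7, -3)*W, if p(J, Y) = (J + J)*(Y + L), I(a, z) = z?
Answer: -476/9 ≈ -52.889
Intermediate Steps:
L = 4 (L = (-2)**2 = 4)
p(J, Y) = 2*J*(4 + Y) (p(J, Y) = (J + J)*(Y + 4) = (2*J)*(4 + Y) = 2*J*(4 + Y))
W = 34/9 (W = -34/((-3*3)) = -34/(-9) = -34*(-1/9) = 34/9 ≈ 3.7778)
p(-7, -3)*W = (2*(-7)*(4 - 3))*(34/9) = (2*(-7)*1)*(34/9) = -14*34/9 = -476/9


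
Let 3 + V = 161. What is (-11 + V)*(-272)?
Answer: -39984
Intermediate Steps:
V = 158 (V = -3 + 161 = 158)
(-11 + V)*(-272) = (-11 + 158)*(-272) = 147*(-272) = -39984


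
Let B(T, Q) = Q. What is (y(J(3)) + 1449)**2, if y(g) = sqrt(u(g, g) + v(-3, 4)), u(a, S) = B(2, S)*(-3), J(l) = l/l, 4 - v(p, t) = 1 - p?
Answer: (1449 + I*sqrt(3))**2 ≈ 2.0996e+6 + 5020.0*I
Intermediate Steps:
v(p, t) = 3 + p (v(p, t) = 4 - (1 - p) = 4 + (-1 + p) = 3 + p)
J(l) = 1
u(a, S) = -3*S (u(a, S) = S*(-3) = -3*S)
y(g) = sqrt(3)*sqrt(-g) (y(g) = sqrt(-3*g + (3 - 3)) = sqrt(-3*g + 0) = sqrt(-3*g) = sqrt(3)*sqrt(-g))
(y(J(3)) + 1449)**2 = (sqrt(3)*sqrt(-1*1) + 1449)**2 = (sqrt(3)*sqrt(-1) + 1449)**2 = (sqrt(3)*I + 1449)**2 = (I*sqrt(3) + 1449)**2 = (1449 + I*sqrt(3))**2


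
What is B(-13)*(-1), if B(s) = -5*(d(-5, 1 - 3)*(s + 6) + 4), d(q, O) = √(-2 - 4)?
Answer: 20 - 35*I*√6 ≈ 20.0 - 85.732*I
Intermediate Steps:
d(q, O) = I*√6 (d(q, O) = √(-6) = I*√6)
B(s) = -20 - 5*I*√6*(6 + s) (B(s) = -5*((I*√6)*(s + 6) + 4) = -5*((I*√6)*(6 + s) + 4) = -5*(I*√6*(6 + s) + 4) = -5*(4 + I*√6*(6 + s)) = -20 - 5*I*√6*(6 + s))
B(-13)*(-1) = (-20 - 30*I*√6 - 5*I*(-13)*√6)*(-1) = (-20 - 30*I*√6 + 65*I*√6)*(-1) = (-20 + 35*I*√6)*(-1) = 20 - 35*I*√6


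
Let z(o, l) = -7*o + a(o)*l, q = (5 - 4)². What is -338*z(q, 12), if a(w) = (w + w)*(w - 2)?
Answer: 10478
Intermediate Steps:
a(w) = 2*w*(-2 + w) (a(w) = (2*w)*(-2 + w) = 2*w*(-2 + w))
q = 1 (q = 1² = 1)
z(o, l) = -7*o + 2*l*o*(-2 + o) (z(o, l) = -7*o + (2*o*(-2 + o))*l = -7*o + 2*l*o*(-2 + o))
-338*z(q, 12) = -338*(-7 + 2*12*(-2 + 1)) = -338*(-7 + 2*12*(-1)) = -338*(-7 - 24) = -338*(-31) = 10478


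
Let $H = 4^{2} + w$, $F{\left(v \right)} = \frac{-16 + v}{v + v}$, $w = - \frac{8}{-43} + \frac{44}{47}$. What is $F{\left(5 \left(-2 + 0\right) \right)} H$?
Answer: $\frac{224926}{10105} \approx 22.259$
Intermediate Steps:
$w = \frac{2268}{2021}$ ($w = \left(-8\right) \left(- \frac{1}{43}\right) + 44 \cdot \frac{1}{47} = \frac{8}{43} + \frac{44}{47} = \frac{2268}{2021} \approx 1.1222$)
$F{\left(v \right)} = \frac{-16 + v}{2 v}$
$H = \frac{34604}{2021}$ ($H = 4^{2} + \frac{2268}{2021} = 16 + \frac{2268}{2021} = \frac{34604}{2021} \approx 17.122$)
$F{\left(5 \left(-2 + 0\right) \right)} H = \frac{-16 + 5 \left(-2 + 0\right)}{2 \cdot 5 \left(-2 + 0\right)} \frac{34604}{2021} = \frac{-16 + 5 \left(-2\right)}{2 \cdot 5 \left(-2\right)} \frac{34604}{2021} = \frac{-16 - 10}{2 \left(-10\right)} \frac{34604}{2021} = \frac{1}{2} \left(- \frac{1}{10}\right) \left(-26\right) \frac{34604}{2021} = \frac{13}{10} \cdot \frac{34604}{2021} = \frac{224926}{10105}$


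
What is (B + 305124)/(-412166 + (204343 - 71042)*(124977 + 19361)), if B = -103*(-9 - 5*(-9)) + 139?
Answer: 301555/19239987572 ≈ 1.5673e-5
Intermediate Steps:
B = -3569 (B = -103*(-9 + 45) + 139 = -103*36 + 139 = -3708 + 139 = -3569)
(B + 305124)/(-412166 + (204343 - 71042)*(124977 + 19361)) = (-3569 + 305124)/(-412166 + (204343 - 71042)*(124977 + 19361)) = 301555/(-412166 + 133301*144338) = 301555/(-412166 + 19240399738) = 301555/19239987572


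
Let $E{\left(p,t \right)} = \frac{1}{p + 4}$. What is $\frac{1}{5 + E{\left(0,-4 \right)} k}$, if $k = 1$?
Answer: $\frac{4}{21} \approx 0.19048$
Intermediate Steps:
$E{\left(p,t \right)} = \frac{1}{4 + p}$
$\frac{1}{5 + E{\left(0,-4 \right)} k} = \frac{1}{5 + \frac{1}{4 + 0} \cdot 1} = \frac{1}{5 + \frac{1}{4} \cdot 1} = \frac{1}{5 + \frac{1}{4}} = \frac{1}{\frac{21}{4}} = \frac{4}{21}$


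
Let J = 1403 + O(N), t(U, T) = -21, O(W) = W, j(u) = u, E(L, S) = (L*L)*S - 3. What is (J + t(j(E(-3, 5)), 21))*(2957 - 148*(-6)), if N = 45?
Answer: 5486815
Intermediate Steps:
E(L, S) = -3 + S*L² (E(L, S) = L²*S - 3 = S*L² - 3 = -3 + S*L²)
J = 1448 (J = 1403 + 45 = 1448)
(J + t(j(E(-3, 5)), 21))*(2957 - 148*(-6)) = (1448 - 21)*(2957 - 148*(-6)) = 1427*(2957 + 888) = 1427*3845 = 5486815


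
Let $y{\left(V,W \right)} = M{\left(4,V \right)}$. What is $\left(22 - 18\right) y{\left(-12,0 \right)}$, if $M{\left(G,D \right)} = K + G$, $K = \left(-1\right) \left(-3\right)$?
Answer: $28$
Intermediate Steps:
$K = 3$
$M{\left(G,D \right)} = 3 + G$
$y{\left(V,W \right)} = 7$ ($y{\left(V,W \right)} = 3 + 4 = 7$)
$\left(22 - 18\right) y{\left(-12,0 \right)} = \left(22 - 18\right) 7 = 4 \cdot 7 = 28$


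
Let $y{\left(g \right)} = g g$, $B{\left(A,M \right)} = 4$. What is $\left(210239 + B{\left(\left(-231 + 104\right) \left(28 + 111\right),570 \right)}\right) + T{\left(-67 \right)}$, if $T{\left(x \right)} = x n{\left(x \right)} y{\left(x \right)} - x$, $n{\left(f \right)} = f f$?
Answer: $-1349914797$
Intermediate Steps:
$n{\left(f \right)} = f^{2}$
$y{\left(g \right)} = g^{2}$
$T{\left(x \right)} = x^{5} - x$ ($T{\left(x \right)} = x x^{2} x^{2} - x = x^{3} x^{2} - x = x^{5} - x$)
$\left(210239 + B{\left(\left(-231 + 104\right) \left(28 + 111\right),570 \right)}\right) + T{\left(-67 \right)} = \left(210239 + 4\right) + \left(\left(-67\right)^{5} - -67\right) = 210243 + \left(-1350125107 + 67\right) = 210243 - 1350125040 = -1349914797$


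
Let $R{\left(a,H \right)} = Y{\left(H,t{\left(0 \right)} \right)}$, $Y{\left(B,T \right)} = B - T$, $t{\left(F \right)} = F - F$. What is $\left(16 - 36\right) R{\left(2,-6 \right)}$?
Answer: $120$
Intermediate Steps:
$t{\left(F \right)} = 0$
$R{\left(a,H \right)} = H$ ($R{\left(a,H \right)} = H - 0 = H + 0 = H$)
$\left(16 - 36\right) R{\left(2,-6 \right)} = \left(16 - 36\right) \left(-6\right) = \left(-20\right) \left(-6\right) = 120$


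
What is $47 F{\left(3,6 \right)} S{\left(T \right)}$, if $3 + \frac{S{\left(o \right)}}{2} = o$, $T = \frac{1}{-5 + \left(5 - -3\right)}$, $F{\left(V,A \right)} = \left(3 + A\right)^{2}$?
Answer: $-20304$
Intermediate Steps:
$T = \frac{1}{3}$ ($T = \frac{1}{-5 + \left(5 + 3\right)} = \frac{1}{-5 + 8} = \frac{1}{3} \approx 0.33333$)
$S{\left(o \right)} = -6 + 2 o$
$47 F{\left(3,6 \right)} S{\left(T \right)} = 47 \left(3 + 6\right)^{2} \left(-6 + 2 \cdot \frac{1}{3}\right) = 47 \cdot 9^{2} \left(-6 + \frac{2}{3}\right) = 47 \cdot 81 \left(- \frac{16}{3}\right) = 3807 \left(- \frac{16}{3}\right) = -20304$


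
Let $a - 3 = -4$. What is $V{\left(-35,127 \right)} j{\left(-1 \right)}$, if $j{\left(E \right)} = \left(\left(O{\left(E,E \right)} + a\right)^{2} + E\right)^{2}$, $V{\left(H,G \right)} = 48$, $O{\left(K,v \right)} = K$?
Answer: $432$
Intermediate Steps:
$a = -1$ ($a = 3 - 4 = -1$)
$j{\left(E \right)} = \left(E + \left(-1 + E\right)^{2}\right)^{2}$ ($j{\left(E \right)} = \left(\left(E - 1\right)^{2} + E\right)^{2} = \left(\left(-1 + E\right)^{2} + E\right)^{2} = \left(E + \left(-1 + E\right)^{2}\right)^{2}$)
$V{\left(-35,127 \right)} j{\left(-1 \right)} = 48 \left(-1 + \left(-1 - 1\right)^{2}\right)^{2} = 48 \left(-1 + \left(-2\right)^{2}\right)^{2} = 48 \left(-1 + 4\right)^{2} = 48 \cdot 3^{2} = 48 \cdot 9 = 432$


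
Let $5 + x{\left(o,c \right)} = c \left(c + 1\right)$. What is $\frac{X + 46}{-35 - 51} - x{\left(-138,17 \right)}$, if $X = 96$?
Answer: $- \frac{13014}{43} \approx -302.65$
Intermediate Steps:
$x{\left(o,c \right)} = -5 + c \left(1 + c\right)$ ($x{\left(o,c \right)} = -5 + c \left(c + 1\right) = -5 + c \left(1 + c\right)$)
$\frac{X + 46}{-35 - 51} - x{\left(-138,17 \right)} = \frac{96 + 46}{-35 - 51} - \left(-5 + 17 + 17^{2}\right) = \frac{142}{-86} - \left(-5 + 17 + 289\right) = 142 \left(- \frac{1}{86}\right) - 301 = - \frac{71}{43} - 301 = - \frac{13014}{43}$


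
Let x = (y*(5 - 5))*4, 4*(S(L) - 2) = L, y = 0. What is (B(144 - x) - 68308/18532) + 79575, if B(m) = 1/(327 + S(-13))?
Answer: 480356047626/6036799 ≈ 79571.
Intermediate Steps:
S(L) = 2 + L/4
x = 0 (x = (0*(5 - 5))*4 = (0*0)*4 = 0*4 = 0)
B(m) = 4/1303 (B(m) = 1/(327 + (2 + (1/4)*(-13))) = 1/(327 + (2 - 13/4)) = 1/(327 - 5/4) = 1/(1303/4) = 4/1303)
(B(144 - x) - 68308/18532) + 79575 = (4/1303 - 68308/18532) + 79575 = (4/1303 - 68308*1/18532) + 79575 = (4/1303 - 17077/4633) + 79575 = -22232799/6036799 + 79575 = 480356047626/6036799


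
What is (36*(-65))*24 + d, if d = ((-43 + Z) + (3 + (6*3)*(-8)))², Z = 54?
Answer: -39260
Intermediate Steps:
d = 16900 (d = ((-43 + 54) + (3 + (6*3)*(-8)))² = (11 + (3 + 18*(-8)))² = (11 + (3 - 144))² = (11 - 141)² = (-130)² = 16900)
(36*(-65))*24 + d = (36*(-65))*24 + 16900 = -2340*24 + 16900 = -56160 + 16900 = -39260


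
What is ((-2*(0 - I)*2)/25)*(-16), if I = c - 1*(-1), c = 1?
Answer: -128/25 ≈ -5.1200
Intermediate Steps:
I = 2 (I = 1 - 1*(-1) = 1 + 1 = 2)
((-2*(0 - I)*2)/25)*(-16) = ((-2*(0 - 1*2)*2)/25)*(-16) = ((-2*(0 - 2)*2)*(1/25))*(-16) = ((-2*(-2)*2)*(1/25))*(-16) = ((4*2)*(1/25))*(-16) = (8*(1/25))*(-16) = (8/25)*(-16) = -128/25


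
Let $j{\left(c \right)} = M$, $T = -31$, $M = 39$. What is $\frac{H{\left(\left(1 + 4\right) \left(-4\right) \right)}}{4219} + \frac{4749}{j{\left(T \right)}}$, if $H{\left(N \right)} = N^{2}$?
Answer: $\frac{6683877}{54847} \approx 121.86$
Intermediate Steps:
$j{\left(c \right)} = 39$
$\frac{H{\left(\left(1 + 4\right) \left(-4\right) \right)}}{4219} + \frac{4749}{j{\left(T \right)}} = \frac{\left(\left(1 + 4\right) \left(-4\right)\right)^{2}}{4219} + \frac{4749}{39} = \left(5 \left(-4\right)\right)^{2} \cdot \frac{1}{4219} + 4749 \cdot \frac{1}{39} = \left(-20\right)^{2} \cdot \frac{1}{4219} + \frac{1583}{13} = 400 \cdot \frac{1}{4219} + \frac{1583}{13} = \frac{400}{4219} + \frac{1583}{13} = \frac{6683877}{54847}$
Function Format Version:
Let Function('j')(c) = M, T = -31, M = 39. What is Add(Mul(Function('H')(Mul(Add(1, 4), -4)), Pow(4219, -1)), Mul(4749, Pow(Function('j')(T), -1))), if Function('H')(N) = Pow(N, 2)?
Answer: Rational(6683877, 54847) ≈ 121.86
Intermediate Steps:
Function('j')(c) = 39
Add(Mul(Function('H')(Mul(Add(1, 4), -4)), Pow(4219, -1)), Mul(4749, Pow(Function('j')(T), -1))) = Add(Mul(Pow(Mul(Add(1, 4), -4), 2), Pow(4219, -1)), Mul(4749, Pow(39, -1))) = Add(Mul(Pow(Mul(5, -4), 2), Rational(1, 4219)), Mul(4749, Rational(1, 39))) = Add(Mul(Pow(-20, 2), Rational(1, 4219)), Rational(1583, 13)) = Add(Mul(400, Rational(1, 4219)), Rational(1583, 13)) = Add(Rational(400, 4219), Rational(1583, 13)) = Rational(6683877, 54847)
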